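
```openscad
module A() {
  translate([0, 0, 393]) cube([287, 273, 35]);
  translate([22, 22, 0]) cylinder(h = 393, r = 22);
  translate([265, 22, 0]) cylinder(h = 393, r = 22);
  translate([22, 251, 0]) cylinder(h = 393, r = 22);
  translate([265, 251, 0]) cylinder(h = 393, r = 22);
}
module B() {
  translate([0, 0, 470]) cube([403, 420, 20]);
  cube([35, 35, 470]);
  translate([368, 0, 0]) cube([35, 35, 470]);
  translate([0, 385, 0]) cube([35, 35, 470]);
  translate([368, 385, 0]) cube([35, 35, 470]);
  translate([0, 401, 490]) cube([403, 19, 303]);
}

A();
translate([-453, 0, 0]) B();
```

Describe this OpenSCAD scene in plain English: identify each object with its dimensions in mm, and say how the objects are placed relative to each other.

A is a four-legged stool. The seat is 287×273 mm, 35 mm thick, top at z = 428 mm. It stands on four round legs, each 44 mm in diameter, from z = 0 to the seat underside, each leg's axis is inset half a diameter from the nearest pair of seat edges (so the leg's bounding box is flush with the corner).

B is a chair: 403×420 mm seat, 20 mm thick, top at z = 490 mm, on four 35 mm square corner legs flush with the seat edges. A 19 mm thick backrest slab spans the full seat width, extending 303 mm above the seat top, its back face flush with the seat's +y edge.

The chair is on the floor beside the stool on its −x side.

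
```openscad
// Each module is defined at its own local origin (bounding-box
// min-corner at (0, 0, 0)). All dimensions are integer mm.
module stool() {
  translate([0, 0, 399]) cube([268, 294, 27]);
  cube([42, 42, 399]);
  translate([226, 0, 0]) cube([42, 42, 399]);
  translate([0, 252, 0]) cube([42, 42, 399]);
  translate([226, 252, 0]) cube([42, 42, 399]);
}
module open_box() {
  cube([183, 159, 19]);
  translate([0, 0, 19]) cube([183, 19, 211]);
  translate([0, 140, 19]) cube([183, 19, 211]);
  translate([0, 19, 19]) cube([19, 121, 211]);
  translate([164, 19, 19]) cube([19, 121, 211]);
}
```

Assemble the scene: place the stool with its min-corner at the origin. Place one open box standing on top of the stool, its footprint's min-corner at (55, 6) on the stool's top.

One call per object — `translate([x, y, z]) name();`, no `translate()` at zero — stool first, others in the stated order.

stool();
translate([55, 6, 426]) open_box();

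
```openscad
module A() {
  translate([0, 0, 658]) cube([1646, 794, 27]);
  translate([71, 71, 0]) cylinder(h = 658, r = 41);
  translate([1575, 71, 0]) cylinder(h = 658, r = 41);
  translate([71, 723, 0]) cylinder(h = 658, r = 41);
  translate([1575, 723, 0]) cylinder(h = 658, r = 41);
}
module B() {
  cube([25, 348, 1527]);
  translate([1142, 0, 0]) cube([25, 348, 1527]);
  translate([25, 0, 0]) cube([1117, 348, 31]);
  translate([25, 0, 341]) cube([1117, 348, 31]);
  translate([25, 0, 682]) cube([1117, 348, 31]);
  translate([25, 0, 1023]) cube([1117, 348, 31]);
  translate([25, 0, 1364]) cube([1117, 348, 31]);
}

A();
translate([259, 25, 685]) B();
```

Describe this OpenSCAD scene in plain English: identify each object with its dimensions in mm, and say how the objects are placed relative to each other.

A is a rectangular dining table. The top is 1646×794×27 mm with its upper surface at z = 685 mm. It stands on four round legs of 82 mm diameter, each leg's bounding box inset 30 mm from the nearest pair of top edges, running from the floor to the underside of the top.

B is an open bookshelf. Two side panels, each 25 mm thick, 348 mm deep and 1527 mm tall, stand 1167 mm apart (outside-to-outside). Between them sit 5 shelves, each 31 mm thick and 348 mm deep, spanning the full gap between the sides. The bottom shelf rests on the floor (its underside at z = 0) and the clear gap between one shelf's top and the next shelf's underside is 310 mm.

The bookshelf is on top of the table.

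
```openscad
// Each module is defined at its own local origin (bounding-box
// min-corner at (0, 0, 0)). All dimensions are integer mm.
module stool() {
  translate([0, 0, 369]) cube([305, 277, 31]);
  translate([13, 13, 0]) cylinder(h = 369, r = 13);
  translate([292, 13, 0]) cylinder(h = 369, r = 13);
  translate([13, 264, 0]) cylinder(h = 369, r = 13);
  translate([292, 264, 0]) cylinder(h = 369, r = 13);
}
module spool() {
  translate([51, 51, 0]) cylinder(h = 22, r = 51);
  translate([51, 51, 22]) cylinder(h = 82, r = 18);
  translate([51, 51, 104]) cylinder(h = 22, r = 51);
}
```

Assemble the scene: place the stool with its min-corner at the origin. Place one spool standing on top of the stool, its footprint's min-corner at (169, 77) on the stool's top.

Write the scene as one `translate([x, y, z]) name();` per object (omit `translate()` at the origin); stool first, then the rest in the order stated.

stool();
translate([169, 77, 400]) spool();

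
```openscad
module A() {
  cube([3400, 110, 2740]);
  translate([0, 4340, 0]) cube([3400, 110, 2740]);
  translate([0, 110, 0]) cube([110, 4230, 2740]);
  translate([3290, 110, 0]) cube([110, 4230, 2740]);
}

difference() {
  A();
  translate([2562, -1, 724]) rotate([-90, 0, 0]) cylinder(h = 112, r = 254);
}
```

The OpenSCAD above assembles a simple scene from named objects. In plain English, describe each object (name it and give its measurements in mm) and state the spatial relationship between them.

A is a box-shaped house frame (walls only): outside footprint 3400×4450 mm, wall height 2740 mm, wall thickness 110 mm. The two y-facing walls run the full x-width; the two x-facing walls fit between the inner faces of the y-facing walls.

The house frame has a circular hole of radius 254 mm through its front wall, centred at (x = 2562, z = 724).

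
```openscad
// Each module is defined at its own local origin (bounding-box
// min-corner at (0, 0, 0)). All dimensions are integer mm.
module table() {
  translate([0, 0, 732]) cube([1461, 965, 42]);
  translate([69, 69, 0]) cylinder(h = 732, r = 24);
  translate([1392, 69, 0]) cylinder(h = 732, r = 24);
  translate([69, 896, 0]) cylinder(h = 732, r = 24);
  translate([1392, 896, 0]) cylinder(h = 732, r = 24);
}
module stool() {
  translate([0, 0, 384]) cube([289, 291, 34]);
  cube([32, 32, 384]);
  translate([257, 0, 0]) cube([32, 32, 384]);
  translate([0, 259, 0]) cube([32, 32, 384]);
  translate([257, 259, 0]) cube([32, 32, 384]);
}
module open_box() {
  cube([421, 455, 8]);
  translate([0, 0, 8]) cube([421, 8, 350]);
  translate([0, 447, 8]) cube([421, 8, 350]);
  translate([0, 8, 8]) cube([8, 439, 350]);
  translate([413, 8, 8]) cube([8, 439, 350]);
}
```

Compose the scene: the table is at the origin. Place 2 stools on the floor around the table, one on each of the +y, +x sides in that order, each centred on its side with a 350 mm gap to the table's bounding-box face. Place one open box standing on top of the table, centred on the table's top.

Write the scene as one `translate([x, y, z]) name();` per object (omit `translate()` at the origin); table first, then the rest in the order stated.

table();
translate([586, 1315, 0]) stool();
translate([1811, 337, 0]) stool();
translate([520, 255, 774]) open_box();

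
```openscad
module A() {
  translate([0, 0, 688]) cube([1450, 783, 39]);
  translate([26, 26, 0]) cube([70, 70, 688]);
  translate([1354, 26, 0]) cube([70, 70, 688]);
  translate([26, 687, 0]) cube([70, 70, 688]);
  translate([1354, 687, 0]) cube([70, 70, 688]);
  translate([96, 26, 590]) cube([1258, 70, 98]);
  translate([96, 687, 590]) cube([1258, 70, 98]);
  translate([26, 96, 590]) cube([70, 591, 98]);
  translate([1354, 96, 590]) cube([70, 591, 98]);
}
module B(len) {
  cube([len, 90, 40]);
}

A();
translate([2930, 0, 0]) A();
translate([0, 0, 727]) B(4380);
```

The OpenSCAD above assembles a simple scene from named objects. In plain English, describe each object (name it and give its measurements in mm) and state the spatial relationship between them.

A is a table with a 1450×783 mm rectangular top, 39 mm thick, top surface at z = 727 mm, supported by four 70×70 mm square legs, each inset 26 mm from the nearest pair of top edges, running from the floor. Four apron rails, 70 mm thick and 98 mm tall, run between adjacent legs with their top edges flush with the underside of the top and their outer faces flush with the legs' outer faces.

B is a rectangular beam 4380 mm long (x), 90 mm deep (y), 40 mm thick (z).

The beam spans the tops of two tables placed 1480 mm apart, resting at z = 727 mm.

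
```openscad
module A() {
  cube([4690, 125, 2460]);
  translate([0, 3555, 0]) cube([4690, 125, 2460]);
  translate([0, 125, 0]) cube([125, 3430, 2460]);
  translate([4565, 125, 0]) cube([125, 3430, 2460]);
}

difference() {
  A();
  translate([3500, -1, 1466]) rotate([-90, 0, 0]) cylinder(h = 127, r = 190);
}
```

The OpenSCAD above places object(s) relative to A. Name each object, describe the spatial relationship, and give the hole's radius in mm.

The subtracted cylinder has r = 190 mm.

A is a house frame. The house frame has a circular hole through its front wall. The hole's radius is 190 mm.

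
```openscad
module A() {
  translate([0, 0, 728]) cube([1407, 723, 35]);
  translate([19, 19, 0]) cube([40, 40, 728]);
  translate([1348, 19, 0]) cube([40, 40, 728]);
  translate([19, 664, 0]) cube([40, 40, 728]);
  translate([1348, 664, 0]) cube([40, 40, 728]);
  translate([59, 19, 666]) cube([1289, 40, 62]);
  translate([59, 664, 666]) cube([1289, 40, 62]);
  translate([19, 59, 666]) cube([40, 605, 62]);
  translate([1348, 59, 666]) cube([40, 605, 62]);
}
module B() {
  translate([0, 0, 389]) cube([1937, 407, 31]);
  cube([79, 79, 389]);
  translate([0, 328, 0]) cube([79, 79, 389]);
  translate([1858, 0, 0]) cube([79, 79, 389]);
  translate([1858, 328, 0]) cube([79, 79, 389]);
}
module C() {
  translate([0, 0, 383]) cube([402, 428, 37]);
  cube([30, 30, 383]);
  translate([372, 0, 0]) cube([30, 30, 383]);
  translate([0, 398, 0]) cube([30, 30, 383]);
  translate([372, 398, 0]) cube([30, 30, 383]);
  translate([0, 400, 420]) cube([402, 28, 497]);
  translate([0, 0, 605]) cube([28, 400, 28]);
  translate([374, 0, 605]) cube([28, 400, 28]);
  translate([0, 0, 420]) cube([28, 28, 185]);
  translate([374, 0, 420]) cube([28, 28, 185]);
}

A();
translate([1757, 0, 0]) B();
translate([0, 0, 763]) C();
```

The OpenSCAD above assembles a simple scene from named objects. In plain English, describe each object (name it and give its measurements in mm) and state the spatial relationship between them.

A is a table: top 1407 mm (x) × 723 mm (y), 35 mm thick, upper face at z = 763 mm, on four 40×40 mm square legs, each inset 19 mm from the nearest pair of top edges, running from z = 0 to the bottom of the top. Four apron rails, 40 mm thick and 62 mm tall, run between adjacent legs with their top edges flush with the underside of the top and their outer faces flush with the legs' outer faces.

B is a long wooden bench with a 1937 mm (x) × 407 mm (y) seat, 31 mm thick, its top surface 420 mm above the floor. Four 79 mm square legs at the seat corners, flush with the edges, run from z = 0 to the seat underside.

C is a chair: 402×428 mm seat, 37 mm thick, top at z = 420 mm, on four 30 mm square corner legs flush with the seat edges. A 28 mm thick backrest slab spans the full seat width, extending 497 mm above the seat top, its back face flush with the seat's +y edge. Two armrests of 28×28 mm section run along each side from the seat's front edge to the front of the backrest, top faces 213 mm above the seat top and outer faces flush with the seat's x-edges; a 28×28 mm post under the front of each armrest stands on the seat at the front corner.

The bench is on the floor beside the table on its +x side. The chair is on top of the table.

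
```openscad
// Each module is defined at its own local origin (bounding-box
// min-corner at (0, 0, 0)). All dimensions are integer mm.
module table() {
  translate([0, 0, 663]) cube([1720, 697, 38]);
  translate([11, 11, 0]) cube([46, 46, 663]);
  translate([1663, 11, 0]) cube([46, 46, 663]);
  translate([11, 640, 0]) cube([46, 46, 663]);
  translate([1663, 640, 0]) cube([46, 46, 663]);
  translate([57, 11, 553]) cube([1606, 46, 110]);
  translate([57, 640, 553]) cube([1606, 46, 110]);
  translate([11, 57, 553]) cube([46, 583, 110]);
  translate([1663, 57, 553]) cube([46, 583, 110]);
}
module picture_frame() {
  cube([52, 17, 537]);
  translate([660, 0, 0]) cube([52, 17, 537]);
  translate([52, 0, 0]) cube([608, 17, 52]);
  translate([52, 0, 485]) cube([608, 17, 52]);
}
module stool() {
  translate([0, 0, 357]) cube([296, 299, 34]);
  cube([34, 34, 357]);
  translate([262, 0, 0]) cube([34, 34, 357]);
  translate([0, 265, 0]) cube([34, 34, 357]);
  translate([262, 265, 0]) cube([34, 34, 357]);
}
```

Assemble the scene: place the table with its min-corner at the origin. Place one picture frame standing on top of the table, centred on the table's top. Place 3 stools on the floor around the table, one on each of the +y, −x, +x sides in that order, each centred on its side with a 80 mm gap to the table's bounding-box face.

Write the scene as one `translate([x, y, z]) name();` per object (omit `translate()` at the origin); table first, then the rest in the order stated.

table();
translate([504, 340, 701]) picture_frame();
translate([712, 777, 0]) stool();
translate([-376, 199, 0]) stool();
translate([1800, 199, 0]) stool();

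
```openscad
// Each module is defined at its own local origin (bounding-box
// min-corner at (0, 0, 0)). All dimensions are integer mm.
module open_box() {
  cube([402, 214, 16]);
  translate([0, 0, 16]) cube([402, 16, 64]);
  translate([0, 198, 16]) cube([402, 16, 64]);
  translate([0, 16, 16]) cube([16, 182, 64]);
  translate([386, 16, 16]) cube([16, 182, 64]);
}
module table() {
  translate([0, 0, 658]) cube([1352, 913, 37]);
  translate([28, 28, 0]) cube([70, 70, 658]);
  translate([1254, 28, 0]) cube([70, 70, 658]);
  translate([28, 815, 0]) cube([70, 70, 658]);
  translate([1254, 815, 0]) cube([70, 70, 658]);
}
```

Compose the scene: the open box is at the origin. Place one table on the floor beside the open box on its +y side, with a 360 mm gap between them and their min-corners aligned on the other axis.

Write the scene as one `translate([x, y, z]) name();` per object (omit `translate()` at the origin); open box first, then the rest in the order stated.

open_box();
translate([0, 574, 0]) table();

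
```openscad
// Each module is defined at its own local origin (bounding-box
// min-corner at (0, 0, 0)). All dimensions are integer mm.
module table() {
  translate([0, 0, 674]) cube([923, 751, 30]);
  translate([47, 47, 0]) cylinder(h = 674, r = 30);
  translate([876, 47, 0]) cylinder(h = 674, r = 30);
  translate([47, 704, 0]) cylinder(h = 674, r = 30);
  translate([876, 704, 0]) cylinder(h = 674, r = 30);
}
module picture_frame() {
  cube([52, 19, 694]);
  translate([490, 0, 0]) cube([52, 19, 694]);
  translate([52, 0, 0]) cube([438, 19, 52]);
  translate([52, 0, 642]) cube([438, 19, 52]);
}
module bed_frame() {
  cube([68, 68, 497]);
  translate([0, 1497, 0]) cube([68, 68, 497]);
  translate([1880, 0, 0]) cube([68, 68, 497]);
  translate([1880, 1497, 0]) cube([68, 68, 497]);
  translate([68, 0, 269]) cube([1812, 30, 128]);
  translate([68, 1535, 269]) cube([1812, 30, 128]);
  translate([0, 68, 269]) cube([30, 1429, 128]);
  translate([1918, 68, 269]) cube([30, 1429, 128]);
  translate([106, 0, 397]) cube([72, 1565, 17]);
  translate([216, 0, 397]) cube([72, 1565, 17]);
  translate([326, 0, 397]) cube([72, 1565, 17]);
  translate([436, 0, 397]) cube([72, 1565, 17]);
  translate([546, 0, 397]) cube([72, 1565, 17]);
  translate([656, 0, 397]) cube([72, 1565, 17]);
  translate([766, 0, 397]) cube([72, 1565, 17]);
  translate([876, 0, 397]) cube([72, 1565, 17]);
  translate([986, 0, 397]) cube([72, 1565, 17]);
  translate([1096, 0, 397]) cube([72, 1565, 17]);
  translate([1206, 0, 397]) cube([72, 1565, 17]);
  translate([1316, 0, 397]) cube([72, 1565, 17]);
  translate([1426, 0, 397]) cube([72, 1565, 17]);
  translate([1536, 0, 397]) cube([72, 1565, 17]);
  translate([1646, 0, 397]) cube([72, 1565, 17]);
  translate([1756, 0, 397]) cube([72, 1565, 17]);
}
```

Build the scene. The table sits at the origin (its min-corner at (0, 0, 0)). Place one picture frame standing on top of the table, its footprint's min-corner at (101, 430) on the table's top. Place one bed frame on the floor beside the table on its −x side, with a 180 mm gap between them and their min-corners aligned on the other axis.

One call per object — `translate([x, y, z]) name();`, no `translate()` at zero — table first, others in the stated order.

table();
translate([101, 430, 704]) picture_frame();
translate([-2128, 0, 0]) bed_frame();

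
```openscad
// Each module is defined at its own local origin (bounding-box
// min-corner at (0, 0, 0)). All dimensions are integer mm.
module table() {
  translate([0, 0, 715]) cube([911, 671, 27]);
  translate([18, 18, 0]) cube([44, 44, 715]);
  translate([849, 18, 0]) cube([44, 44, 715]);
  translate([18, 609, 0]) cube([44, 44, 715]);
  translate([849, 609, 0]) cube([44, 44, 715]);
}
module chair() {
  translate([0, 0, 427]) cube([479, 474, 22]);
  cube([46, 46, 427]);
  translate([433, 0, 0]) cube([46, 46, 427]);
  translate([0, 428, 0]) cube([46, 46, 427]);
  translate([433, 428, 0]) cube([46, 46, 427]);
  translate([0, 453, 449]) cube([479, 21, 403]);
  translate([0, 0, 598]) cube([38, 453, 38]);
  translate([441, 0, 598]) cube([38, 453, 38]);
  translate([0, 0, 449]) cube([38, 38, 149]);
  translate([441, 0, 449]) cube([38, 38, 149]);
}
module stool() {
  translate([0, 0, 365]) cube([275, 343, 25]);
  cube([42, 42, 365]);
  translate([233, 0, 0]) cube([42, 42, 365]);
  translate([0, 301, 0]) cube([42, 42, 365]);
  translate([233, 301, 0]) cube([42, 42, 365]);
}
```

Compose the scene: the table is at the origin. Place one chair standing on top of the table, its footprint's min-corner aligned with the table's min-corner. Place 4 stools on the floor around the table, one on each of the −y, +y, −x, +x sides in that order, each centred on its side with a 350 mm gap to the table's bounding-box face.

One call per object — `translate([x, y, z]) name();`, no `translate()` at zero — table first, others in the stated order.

table();
translate([0, 0, 742]) chair();
translate([318, -693, 0]) stool();
translate([318, 1021, 0]) stool();
translate([-625, 164, 0]) stool();
translate([1261, 164, 0]) stool();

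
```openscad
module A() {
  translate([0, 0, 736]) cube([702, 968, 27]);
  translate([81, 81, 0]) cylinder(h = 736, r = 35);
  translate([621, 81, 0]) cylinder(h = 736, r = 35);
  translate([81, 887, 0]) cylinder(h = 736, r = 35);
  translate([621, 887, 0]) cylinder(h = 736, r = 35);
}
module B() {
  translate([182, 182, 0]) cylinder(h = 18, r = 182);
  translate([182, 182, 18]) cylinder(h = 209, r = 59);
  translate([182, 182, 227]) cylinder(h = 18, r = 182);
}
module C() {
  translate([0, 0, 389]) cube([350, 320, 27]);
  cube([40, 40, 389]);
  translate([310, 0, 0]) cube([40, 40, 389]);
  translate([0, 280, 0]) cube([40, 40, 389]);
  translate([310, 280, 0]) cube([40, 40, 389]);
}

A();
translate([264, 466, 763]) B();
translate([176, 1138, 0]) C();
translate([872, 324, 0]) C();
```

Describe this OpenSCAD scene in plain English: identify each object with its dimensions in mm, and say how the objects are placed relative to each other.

A is a rectangular dining table. The top is 702×968×27 mm with its upper surface at z = 763 mm. It stands on four round legs of 70 mm diameter, each leg's bounding box inset 46 mm from the nearest pair of top edges, running from the floor to the underside of the top.

B is a spool: two coaxial disc flanges of radius 182 mm and thickness 18 mm, joined by a core cylinder of radius 59 mm and height 209 mm. The lower flange rests on z = 0 and the three cylinders share a vertical axis.

C is a four-legged stool. The seat is a 350×320×27 mm slab whose top surface is at z = 416 mm; four square legs, each 40×40 mm in cross-section, run from the floor (z = 0) to the underside of the seat, each flush with a corner of the seat.

The spool is on top of the table. Two stools sit around the table at the +y, +x sides.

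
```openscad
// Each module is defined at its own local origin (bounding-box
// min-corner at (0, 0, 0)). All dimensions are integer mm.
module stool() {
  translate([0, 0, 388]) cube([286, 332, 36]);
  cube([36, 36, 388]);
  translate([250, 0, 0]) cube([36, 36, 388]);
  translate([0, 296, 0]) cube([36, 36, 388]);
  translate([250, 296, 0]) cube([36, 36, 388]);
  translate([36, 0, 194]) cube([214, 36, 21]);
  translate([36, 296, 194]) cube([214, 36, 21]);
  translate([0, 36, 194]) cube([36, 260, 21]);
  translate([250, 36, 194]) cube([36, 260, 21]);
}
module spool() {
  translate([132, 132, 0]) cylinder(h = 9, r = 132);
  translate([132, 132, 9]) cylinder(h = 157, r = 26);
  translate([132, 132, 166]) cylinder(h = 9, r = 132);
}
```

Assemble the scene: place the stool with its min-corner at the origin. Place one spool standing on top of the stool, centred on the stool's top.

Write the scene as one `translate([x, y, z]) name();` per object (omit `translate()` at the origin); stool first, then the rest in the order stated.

stool();
translate([11, 34, 424]) spool();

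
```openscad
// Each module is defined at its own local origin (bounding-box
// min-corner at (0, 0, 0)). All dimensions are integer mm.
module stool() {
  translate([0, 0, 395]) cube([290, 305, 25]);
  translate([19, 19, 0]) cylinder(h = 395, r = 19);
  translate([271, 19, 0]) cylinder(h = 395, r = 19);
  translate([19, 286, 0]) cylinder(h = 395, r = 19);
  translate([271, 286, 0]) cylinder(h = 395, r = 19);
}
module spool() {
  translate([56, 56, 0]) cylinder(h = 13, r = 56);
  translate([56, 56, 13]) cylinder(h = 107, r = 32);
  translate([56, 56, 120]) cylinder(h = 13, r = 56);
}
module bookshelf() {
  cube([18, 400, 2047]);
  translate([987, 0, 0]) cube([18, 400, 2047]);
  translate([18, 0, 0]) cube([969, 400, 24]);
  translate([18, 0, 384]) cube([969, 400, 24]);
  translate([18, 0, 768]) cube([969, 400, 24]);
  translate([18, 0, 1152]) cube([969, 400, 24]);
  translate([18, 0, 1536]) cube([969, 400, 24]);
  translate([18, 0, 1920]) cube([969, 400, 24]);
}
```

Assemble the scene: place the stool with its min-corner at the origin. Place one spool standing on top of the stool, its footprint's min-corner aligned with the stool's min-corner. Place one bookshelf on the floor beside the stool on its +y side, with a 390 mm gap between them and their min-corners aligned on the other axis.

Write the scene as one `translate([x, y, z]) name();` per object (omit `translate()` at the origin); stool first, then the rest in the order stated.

stool();
translate([0, 0, 420]) spool();
translate([0, 695, 0]) bookshelf();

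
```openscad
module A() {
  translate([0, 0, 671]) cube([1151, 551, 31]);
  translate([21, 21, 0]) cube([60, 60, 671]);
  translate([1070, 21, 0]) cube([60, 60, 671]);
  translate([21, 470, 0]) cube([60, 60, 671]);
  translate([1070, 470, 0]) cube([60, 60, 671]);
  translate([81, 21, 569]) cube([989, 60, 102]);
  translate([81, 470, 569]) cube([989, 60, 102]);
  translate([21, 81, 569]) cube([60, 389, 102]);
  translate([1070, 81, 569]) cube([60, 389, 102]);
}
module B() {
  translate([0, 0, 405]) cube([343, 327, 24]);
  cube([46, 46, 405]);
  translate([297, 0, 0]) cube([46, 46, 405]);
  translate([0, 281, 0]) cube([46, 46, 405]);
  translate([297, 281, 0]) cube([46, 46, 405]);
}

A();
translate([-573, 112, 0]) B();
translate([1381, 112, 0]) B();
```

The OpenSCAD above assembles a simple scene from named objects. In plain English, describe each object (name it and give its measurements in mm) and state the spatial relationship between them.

A is a table with a 1151×551 mm rectangular top, 31 mm thick, top surface at z = 702 mm, supported by four 60×60 mm square legs, each inset 21 mm from the nearest pair of top edges, running from the floor. Four apron rails, 60 mm thick and 102 mm tall, run between adjacent legs with their top edges flush with the underside of the top and their outer faces flush with the legs' outer faces.

B is a four-legged stool. The seat is a 343×327×24 mm slab whose top surface is at z = 429 mm; four square legs, each 46×46 mm in cross-section, run from the floor (z = 0) to the underside of the seat, each flush with a corner of the seat.

Two stools sit around the table at the −x, +x sides.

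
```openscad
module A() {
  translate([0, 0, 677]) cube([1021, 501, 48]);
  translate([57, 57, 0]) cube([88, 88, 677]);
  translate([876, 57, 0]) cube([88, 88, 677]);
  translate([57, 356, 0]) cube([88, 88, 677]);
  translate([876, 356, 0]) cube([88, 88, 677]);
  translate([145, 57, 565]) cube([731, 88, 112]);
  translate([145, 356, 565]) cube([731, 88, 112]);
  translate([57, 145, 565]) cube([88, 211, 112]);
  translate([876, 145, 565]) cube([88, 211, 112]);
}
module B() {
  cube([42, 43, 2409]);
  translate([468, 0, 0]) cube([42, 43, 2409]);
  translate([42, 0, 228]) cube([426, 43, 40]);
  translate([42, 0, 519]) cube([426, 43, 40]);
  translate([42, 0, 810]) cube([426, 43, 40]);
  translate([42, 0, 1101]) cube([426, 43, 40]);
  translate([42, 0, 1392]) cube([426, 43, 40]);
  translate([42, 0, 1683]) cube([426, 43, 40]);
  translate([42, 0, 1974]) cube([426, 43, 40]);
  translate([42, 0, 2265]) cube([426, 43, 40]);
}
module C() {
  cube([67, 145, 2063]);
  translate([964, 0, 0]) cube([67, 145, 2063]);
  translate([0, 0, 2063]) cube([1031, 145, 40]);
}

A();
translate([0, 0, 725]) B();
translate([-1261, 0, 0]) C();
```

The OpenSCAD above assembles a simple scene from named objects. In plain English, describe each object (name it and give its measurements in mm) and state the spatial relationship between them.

A is a table: top 1021 mm (x) × 501 mm (y), 48 mm thick, upper face at z = 725 mm, on four 88×88 mm square legs, each inset 57 mm from the nearest pair of top edges, running from z = 0 to the bottom of the top. Four apron rails, 88 mm thick and 112 mm tall, run between adjacent legs with their top edges flush with the underside of the top and their outer faces flush with the legs' outer faces.

B is a straight ladder. Two 42×43 mm vertical rails, 2409 mm tall, stand 510 mm apart (outside-to-outside) with their front faces coplanar on the −y side. 8 rungs, each 43 mm deep and 40 mm tall, span between the inner faces of the rails, front faces flush with the rails. The lowest rung's underside is at z = 228 mm and rungs are spaced 291 mm apart (underside to underside).

C is a rectangular door frame: two vertical jambs of 67×145 mm section, 2063 mm tall, with a clear opening 897 mm wide between their inner faces. A header 40 mm tall and 145 mm deep lies on top of the jambs and spans the full outside width.

The ladder is on top of the table. The door frame is on the floor beside the table on its −x side.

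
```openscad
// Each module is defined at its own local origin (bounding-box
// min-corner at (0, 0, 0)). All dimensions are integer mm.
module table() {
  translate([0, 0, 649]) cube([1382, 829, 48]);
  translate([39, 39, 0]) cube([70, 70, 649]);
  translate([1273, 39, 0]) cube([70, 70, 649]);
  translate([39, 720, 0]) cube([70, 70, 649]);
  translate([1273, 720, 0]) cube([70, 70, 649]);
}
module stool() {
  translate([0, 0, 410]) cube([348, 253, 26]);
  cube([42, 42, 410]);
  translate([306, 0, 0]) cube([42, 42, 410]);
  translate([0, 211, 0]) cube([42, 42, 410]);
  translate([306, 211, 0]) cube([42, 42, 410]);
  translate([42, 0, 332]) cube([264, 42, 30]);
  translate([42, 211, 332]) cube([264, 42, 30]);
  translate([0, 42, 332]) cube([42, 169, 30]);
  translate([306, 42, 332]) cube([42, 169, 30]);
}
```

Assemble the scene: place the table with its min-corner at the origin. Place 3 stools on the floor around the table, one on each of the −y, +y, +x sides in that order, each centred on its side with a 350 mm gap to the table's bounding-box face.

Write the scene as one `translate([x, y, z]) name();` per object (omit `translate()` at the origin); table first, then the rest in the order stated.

table();
translate([517, -603, 0]) stool();
translate([517, 1179, 0]) stool();
translate([1732, 288, 0]) stool();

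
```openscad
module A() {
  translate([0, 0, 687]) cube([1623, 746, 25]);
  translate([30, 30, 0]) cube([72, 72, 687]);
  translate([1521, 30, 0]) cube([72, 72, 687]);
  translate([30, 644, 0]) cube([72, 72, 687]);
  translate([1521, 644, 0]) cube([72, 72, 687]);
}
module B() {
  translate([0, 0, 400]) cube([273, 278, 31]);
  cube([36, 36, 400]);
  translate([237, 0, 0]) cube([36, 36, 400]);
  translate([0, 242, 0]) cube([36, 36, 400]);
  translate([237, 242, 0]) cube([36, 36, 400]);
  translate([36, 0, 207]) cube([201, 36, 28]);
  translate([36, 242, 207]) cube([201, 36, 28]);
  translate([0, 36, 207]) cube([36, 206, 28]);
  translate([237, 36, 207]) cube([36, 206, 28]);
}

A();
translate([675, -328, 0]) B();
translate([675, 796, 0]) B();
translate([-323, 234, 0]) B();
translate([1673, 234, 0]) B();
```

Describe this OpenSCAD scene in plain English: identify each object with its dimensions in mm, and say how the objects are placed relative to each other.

A is a table: top 1623 mm (x) × 746 mm (y), 25 mm thick, upper face at z = 712 mm, on four 72×72 mm square legs, each inset 30 mm from the nearest pair of top edges, running from z = 0 to the bottom of the top.

B is a four-legged stool. The seat is 273×278 mm, 31 mm thick, top at z = 431 mm. It stands on four square legs, each 36×36 mm in cross-section, from z = 0 to the seat underside, each flush with a corner of the seat. Four stretchers, 36 mm wide and 28 mm tall, connect adjacent legs with their undersides at z = 207 mm, each running between the inner faces of the legs it joins and aligned with the legs' outer faces on the other axis.

Four stools sit around the table at the −y, +y, −x, +x sides.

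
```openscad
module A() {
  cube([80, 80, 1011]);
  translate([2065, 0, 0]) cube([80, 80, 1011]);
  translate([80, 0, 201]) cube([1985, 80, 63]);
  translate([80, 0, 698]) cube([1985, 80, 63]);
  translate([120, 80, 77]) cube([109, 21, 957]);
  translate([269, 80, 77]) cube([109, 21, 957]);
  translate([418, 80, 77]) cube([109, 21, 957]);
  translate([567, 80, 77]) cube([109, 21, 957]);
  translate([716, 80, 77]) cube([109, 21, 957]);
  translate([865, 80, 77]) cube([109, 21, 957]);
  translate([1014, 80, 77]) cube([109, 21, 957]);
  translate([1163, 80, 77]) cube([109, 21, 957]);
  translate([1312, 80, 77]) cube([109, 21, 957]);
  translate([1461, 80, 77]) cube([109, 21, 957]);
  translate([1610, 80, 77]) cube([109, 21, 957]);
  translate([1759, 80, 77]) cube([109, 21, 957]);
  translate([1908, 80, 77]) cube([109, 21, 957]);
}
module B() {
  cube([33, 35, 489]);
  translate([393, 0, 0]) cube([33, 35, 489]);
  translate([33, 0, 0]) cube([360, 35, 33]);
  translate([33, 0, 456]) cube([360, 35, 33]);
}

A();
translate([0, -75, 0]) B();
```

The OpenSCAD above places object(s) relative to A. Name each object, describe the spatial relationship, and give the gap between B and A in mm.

A is a fence section. B is a picture frame. The picture frame is on the floor beside the fence section on its −y side. The gap between the picture frame and the fence section is 40 mm.

The picture frame's nearest face is 40 mm from the fence section's −y face.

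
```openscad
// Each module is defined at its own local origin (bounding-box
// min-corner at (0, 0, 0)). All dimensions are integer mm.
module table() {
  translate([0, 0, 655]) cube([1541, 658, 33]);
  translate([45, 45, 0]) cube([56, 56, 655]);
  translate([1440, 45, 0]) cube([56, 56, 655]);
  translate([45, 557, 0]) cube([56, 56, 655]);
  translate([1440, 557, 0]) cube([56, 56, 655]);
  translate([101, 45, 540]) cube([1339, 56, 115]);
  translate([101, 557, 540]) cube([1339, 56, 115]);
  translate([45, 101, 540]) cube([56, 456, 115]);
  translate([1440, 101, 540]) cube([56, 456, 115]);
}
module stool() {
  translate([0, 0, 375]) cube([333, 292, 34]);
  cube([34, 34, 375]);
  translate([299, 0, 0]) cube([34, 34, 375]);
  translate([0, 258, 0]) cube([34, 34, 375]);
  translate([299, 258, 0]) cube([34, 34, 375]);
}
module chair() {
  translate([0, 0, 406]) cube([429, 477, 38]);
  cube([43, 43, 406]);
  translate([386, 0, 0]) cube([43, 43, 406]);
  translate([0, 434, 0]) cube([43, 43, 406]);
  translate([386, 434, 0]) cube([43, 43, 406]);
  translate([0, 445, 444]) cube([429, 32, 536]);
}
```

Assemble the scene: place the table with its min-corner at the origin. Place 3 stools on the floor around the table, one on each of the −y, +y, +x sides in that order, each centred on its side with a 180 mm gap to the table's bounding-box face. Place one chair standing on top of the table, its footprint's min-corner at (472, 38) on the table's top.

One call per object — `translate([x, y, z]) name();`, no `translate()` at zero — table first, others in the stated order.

table();
translate([604, -472, 0]) stool();
translate([604, 838, 0]) stool();
translate([1721, 183, 0]) stool();
translate([472, 38, 688]) chair();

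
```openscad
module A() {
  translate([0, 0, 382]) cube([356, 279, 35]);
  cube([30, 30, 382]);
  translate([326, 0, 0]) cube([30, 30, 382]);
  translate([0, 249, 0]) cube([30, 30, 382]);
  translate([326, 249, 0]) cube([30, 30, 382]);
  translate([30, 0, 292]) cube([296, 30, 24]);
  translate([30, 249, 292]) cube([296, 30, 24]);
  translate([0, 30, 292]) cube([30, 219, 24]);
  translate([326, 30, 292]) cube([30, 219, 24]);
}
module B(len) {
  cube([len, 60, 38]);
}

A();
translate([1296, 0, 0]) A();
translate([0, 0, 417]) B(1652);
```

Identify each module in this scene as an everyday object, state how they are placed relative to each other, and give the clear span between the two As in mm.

A is a stool. B is a beam. A beam spans the tops of two stools. The clear span between the two stools is 940 mm.

Second stool starts at x = 1296; first ends at x = 356; clear span = 1296 − 356 = 940 mm.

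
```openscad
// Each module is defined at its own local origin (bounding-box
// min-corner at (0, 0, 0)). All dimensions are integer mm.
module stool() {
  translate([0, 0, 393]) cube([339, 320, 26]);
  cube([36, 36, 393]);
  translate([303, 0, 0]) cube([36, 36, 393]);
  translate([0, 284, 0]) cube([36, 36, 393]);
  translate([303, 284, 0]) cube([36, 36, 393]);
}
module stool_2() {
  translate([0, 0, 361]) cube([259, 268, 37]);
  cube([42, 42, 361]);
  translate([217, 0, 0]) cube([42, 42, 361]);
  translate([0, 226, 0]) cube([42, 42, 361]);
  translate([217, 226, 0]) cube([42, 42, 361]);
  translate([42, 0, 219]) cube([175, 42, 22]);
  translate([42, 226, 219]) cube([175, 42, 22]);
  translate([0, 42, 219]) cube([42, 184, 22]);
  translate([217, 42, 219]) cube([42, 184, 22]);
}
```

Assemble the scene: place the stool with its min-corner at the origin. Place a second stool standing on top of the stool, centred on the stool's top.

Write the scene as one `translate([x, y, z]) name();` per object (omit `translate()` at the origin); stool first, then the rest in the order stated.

stool();
translate([40, 26, 419]) stool_2();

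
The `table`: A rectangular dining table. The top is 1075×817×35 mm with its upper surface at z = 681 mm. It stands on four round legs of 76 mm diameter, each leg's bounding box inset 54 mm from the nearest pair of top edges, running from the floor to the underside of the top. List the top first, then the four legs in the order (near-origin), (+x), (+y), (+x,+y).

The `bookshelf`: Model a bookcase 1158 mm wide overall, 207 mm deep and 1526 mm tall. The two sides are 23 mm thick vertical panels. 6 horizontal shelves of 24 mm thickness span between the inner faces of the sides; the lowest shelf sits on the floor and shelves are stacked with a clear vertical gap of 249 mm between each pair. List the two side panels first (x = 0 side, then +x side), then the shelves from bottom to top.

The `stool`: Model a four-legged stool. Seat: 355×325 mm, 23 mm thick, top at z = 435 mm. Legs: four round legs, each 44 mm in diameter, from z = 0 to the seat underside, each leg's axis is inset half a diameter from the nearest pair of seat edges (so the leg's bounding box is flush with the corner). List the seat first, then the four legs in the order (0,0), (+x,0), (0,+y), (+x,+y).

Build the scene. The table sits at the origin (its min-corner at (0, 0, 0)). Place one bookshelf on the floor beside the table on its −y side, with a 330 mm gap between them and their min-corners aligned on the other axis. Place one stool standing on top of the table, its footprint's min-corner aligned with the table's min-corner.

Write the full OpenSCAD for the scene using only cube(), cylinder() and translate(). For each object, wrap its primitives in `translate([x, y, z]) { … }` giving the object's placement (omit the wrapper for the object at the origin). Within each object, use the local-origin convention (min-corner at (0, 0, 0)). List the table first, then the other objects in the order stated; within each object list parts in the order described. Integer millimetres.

translate([0, 0, 646]) cube([1075, 817, 35]);
translate([92, 92, 0]) cylinder(h = 646, r = 38);
translate([983, 92, 0]) cylinder(h = 646, r = 38);
translate([92, 725, 0]) cylinder(h = 646, r = 38);
translate([983, 725, 0]) cylinder(h = 646, r = 38);
translate([0, -537, 0]) {
  cube([23, 207, 1526]);
  translate([1135, 0, 0]) cube([23, 207, 1526]);
  translate([23, 0, 0]) cube([1112, 207, 24]);
  translate([23, 0, 273]) cube([1112, 207, 24]);
  translate([23, 0, 546]) cube([1112, 207, 24]);
  translate([23, 0, 819]) cube([1112, 207, 24]);
  translate([23, 0, 1092]) cube([1112, 207, 24]);
  translate([23, 0, 1365]) cube([1112, 207, 24]);
}
translate([0, 0, 681]) {
  translate([0, 0, 412]) cube([355, 325, 23]);
  translate([22, 22, 0]) cylinder(h = 412, r = 22);
  translate([333, 22, 0]) cylinder(h = 412, r = 22);
  translate([22, 303, 0]) cylinder(h = 412, r = 22);
  translate([333, 303, 0]) cylinder(h = 412, r = 22);
}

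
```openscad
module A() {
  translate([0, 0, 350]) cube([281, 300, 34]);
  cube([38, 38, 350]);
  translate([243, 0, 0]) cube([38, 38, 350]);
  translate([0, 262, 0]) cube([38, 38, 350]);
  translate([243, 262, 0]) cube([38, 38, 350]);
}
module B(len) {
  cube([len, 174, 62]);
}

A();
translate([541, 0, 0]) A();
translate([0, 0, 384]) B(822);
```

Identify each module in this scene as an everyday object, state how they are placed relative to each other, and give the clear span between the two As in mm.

A is a stool. B is a beam. A beam spans the tops of two stools. The clear span between the two stools is 260 mm.

Second stool starts at x = 541; first ends at x = 281; clear span = 541 − 281 = 260 mm.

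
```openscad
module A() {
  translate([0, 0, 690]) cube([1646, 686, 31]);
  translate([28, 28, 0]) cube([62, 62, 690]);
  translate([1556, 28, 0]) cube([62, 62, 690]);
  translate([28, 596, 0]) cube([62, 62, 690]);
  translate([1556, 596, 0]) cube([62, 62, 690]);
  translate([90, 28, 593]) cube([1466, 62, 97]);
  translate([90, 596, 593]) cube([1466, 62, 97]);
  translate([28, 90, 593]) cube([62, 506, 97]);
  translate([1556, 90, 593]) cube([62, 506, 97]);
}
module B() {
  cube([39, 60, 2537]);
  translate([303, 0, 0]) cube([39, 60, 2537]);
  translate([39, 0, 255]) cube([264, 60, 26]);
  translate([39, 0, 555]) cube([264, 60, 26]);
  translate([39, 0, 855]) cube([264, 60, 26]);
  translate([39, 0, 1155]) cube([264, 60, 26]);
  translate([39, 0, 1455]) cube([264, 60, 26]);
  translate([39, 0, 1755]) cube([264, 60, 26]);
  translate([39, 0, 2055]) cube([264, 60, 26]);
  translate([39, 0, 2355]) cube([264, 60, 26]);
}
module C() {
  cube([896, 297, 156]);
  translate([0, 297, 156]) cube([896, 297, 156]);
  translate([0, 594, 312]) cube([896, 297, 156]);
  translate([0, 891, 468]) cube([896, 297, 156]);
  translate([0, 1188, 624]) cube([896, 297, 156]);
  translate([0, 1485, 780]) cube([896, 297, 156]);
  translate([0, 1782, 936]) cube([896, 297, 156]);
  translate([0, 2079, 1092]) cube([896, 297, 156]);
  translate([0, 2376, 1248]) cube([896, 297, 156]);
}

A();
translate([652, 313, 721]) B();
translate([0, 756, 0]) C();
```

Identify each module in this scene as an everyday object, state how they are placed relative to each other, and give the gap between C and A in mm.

The staircase's nearest face is 70 mm from the table's +y face.

A is a table. B is a ladder. C is a staircase. The ladder is on top of the table, centred. The staircase is on the floor beside the table on its +y side. The gap between the staircase and the table is 70 mm.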